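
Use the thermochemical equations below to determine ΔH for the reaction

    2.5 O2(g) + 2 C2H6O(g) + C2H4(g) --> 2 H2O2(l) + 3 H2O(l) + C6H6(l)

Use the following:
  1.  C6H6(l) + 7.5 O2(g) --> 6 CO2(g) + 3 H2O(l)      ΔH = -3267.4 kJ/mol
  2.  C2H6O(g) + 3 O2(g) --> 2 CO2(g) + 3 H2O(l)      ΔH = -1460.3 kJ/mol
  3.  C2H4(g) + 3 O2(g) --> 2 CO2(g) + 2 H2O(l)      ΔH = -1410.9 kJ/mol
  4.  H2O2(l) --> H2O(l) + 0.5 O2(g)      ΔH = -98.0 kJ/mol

eq. 1 reversed: +3267.4 kJ/mol
eq. 2 × 2: (2)·(-1460.3) = -2920.6 kJ/mol
eq. 3 as written: -1410.9 kJ/mol
eq. 4 reversed and × 2: (-2)·(-98.0) = +196.0 kJ/mol
By Hess's law, ΔH = (-1)·(-3267.4) + (2)·(-1460.3) + (1)·(-1410.9) + (-2)·(-98.0) = -868.1 kJ/mol

ΔH = -868.1 kJ/mol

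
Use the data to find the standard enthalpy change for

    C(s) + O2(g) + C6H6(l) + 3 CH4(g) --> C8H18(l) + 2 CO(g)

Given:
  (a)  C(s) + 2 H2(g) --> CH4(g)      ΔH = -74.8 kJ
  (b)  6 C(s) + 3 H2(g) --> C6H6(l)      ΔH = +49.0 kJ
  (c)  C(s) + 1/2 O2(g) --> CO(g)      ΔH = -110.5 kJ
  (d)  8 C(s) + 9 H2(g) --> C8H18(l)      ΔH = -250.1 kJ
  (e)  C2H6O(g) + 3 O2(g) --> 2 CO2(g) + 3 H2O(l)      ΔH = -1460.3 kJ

ΔH = -295.7 kJ

(a) reversed and × 3 (CH4(g) must end up as a reactant; ×3 to match 3 CH4(g) in the target): (-3)·(-74.8) = +224.4 kJ
(b) reversed (C6H6(l) must end up as a reactant): -49.0 kJ
(c) × 2 (×2 to match 2 CO(g) in the target): (2)·(-110.5) = -221.0 kJ
(d) as written (C8H18(l) already on the product side): -250.1 kJ
(e): not needed (CO2(g) appears nowhere else).
Since enthalpy is a state function, ΔH = (-3)·(-74.8) + (-1)·(+49.0) + (2)·(-110.5) + (1)·(-250.1) = -295.7 kJ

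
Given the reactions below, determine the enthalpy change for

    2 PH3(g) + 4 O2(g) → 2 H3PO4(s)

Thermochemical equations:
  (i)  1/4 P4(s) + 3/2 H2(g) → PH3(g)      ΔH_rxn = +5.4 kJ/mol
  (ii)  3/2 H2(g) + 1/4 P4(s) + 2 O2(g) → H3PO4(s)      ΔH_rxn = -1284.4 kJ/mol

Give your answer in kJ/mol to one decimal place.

(i) reversed and × 2: (-2)·(+5.4) = -10.8 kJ/mol
(ii) × 2: (2)·(-1284.4) = -2568.8 kJ/mol
Since enthalpy is a state function, ΔH_rxn = (-2)·(+5.4) + (2)·(-1284.4) = -2579.6 kJ/mol

ΔH_rxn = -2579.6 kJ/mol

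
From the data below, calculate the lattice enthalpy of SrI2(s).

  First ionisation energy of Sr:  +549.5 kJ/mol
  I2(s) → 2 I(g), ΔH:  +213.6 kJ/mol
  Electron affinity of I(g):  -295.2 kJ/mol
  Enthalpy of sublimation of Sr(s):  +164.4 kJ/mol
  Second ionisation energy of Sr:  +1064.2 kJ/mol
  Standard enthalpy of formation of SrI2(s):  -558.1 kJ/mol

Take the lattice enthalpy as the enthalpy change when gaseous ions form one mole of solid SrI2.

ΔHf° = 1·ΔHsub + 1·(ΣIE) + 1·D(I2) + 2·EA + U
-558.1 = 1·(+164.4) + 1·(+1613.7) + 1·(+213.6) + 2·(-295.2) + U
U = -558.1 − (+1401.3) = -1959.4 kJ/mol

U = -1959.4 kJ/mol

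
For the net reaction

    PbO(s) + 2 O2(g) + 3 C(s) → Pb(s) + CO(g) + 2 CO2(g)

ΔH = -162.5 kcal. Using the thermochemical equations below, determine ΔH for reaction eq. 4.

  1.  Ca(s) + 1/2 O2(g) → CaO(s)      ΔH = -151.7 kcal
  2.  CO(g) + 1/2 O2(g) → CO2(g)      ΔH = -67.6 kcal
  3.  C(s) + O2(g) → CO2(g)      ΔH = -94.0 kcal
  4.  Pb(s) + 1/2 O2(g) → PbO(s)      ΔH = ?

ΔH = -51.9 kcal

eq. 1: not needed (CaO(s) appears nowhere else).
eq. 2 reversed (reverse to put CO(g) on the product side): +67.6 kcal
eq. 3 × 3 (×3 to match 3 C(s) in the target): (3)·(-94.0) = -282.0 kcal
eq. 4 reversed (reverse to put PbO(s) on the reactant side): contributes −x
-162.5 = (+67.6) + (-282.0) − x
x = (-162.5 − (-214.4)) / (-1) = -51.9 kcal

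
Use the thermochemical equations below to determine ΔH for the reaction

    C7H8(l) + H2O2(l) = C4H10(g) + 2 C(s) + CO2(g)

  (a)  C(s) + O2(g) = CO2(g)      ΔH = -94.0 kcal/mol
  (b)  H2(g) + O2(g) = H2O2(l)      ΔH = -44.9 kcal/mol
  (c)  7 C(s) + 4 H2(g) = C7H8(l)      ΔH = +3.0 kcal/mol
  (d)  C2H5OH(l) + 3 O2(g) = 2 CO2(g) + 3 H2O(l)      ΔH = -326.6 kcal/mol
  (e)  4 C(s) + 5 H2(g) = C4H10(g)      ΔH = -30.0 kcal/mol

(a) as written: -94.0 kcal/mol
(b) reversed: +44.9 kcal/mol
(c) reversed: -3.0 kcal/mol
(d): not needed.
(e) as written: -30.0 kcal/mol
By Hess's law, ΔH = (-94.0) + (+44.9) + (-3.0) + (-30.0) = -82.1 kcal/mol

ΔH = -82.1 kcal/mol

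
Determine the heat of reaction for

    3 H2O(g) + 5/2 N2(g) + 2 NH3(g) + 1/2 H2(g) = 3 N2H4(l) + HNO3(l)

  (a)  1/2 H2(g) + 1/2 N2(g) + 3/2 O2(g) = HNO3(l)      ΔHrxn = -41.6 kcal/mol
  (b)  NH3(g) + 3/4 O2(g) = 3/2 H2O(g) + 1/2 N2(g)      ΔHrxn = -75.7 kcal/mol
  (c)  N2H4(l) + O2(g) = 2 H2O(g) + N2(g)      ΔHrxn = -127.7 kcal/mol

(a) as written (HNO3(l) already on the product side): -41.6 kcal/mol
(b) × 2 (×2 to match 2 NH3(g) in the target): (2)·(-75.7) = -151.4 kcal/mol
(c) reversed and × 3 (N2H4(l) must end up as a product; scale by 3 for the 3 N2H4(l)): (-3)·(-127.7) = +383.1 kcal/mol
By Hess's law, ΔHrxn = (1)·(-41.6) + (2)·(-75.7) + (-3)·(-127.7) = 190.1 kcal/mol

ΔHrxn = 190.1 kcal/mol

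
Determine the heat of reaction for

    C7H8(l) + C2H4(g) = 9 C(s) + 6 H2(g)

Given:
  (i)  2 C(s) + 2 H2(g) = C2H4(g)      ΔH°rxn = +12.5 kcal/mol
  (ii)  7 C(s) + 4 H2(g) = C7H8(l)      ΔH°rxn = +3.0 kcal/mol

ΔH°rxn = -15.5 kcal/mol

(i) reversed: -12.5 kcal/mol
(ii) reversed: -3.0 kcal/mol
By Hess's law, ΔH°rxn = (-12.5) + (-3.0) = -15.5 kcal/mol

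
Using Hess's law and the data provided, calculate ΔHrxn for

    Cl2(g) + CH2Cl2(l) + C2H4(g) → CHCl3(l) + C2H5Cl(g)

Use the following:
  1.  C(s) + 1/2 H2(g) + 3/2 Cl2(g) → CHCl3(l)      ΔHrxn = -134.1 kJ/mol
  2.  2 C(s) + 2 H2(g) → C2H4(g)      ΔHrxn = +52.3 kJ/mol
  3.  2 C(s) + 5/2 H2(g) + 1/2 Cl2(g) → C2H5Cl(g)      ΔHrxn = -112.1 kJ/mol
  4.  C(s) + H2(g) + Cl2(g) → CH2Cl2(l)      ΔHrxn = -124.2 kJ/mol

ΔHrxn = -174.3 kJ/mol

eq. 1 as written: -134.1 kJ/mol
eq. 2 reversed: -52.3 kJ/mol
eq. 3 as written: -112.1 kJ/mol
eq. 4 reversed: +124.2 kJ/mol
Since enthalpy is a state function, ΔHrxn = (1)·(-134.1) + (-1)·(+52.3) + (1)·(-112.1) + (-1)·(-124.2) = -174.3 kJ/mol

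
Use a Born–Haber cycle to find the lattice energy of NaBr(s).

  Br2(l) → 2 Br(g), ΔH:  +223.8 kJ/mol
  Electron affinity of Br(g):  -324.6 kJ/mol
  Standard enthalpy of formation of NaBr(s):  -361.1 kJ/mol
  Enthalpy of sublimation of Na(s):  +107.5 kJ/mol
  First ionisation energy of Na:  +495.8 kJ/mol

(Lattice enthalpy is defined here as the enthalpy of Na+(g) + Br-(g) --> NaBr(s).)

U = -751.7 kJ/mol

ΔHf° = 1·ΔHsub + 1·(ΣIE) + 1/2·D(Br2) + 1·EA + U
-361.1 = 1·(+107.5) + 1·(+495.8) + 1/2·(+223.8) + 1·(-324.6) + U
U = -361.1 − (+390.6) = -751.7 kJ/mol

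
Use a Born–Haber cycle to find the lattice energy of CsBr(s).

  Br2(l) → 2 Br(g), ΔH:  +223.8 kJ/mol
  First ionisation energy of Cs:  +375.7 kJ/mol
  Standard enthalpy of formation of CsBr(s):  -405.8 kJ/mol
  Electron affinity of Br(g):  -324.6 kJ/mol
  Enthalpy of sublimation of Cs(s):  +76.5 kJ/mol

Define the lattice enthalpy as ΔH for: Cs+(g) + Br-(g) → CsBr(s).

ΔHf° = 1·ΔHsub + 1·(ΣIE) + 1/2·D(Br2) + 1·EA + U
-405.8 = 1·(+76.5) + 1·(+375.7) + 1/2·(+223.8) + 1·(-324.6) + U
U = -405.8 − (+239.5) = -645.3 kJ/mol

U = -645.3 kJ/mol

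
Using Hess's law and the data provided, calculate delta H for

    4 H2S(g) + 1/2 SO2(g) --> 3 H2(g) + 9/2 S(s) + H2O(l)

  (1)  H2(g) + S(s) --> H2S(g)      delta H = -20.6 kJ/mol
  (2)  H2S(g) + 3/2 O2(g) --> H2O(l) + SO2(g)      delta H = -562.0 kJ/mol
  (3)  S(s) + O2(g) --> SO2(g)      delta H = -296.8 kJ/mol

(1) reversed and × 3: (-3)·(-20.6) = +61.8 kJ/mol
(2) as written: -562.0 kJ/mol
(3) reversed and × 3/2: (-3/2)·(-296.8) = +445.2 kJ/mol
delta H = (+61.8) + (-562.0) + (+445.2) = -55.0 kJ/mol

delta H = -55.0 kJ/mol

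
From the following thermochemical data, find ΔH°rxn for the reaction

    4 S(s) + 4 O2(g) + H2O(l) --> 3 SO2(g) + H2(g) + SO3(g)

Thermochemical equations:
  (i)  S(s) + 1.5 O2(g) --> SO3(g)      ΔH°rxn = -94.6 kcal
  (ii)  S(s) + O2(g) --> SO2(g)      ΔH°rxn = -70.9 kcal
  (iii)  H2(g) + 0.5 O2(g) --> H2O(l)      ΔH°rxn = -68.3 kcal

(i) as written (SO3(g) already on the product side): -94.6 kcal
(ii) × 3 (scale by 3 for the 3 SO2(g)): (3)·(-70.9) = -212.7 kcal
(iii) reversed (reverse to put H2O(l) on the reactant side): +68.3 kcal
Since enthalpy is a state function, ΔH°rxn = (1)·(-94.6) + (3)·(-70.9) + (-1)·(-68.3) = -239.0 kcal

ΔH°rxn = -239.0 kcal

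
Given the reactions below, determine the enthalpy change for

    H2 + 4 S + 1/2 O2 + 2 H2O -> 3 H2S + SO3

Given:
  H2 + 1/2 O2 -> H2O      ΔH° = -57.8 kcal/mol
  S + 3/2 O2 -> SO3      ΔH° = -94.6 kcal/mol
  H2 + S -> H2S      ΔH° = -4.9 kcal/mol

ΔH° = 6.3 kcal/mol

equation 1 reversed and × 2: (-2)·(-57.8) = +115.6 kcal/mol
equation 2 as written: -94.6 kcal/mol
equation 3 × 3: (3)·(-4.9) = -14.7 kcal/mol
ΔH° = (+115.6) + (-94.6) + (-14.7) = 6.3 kcal/mol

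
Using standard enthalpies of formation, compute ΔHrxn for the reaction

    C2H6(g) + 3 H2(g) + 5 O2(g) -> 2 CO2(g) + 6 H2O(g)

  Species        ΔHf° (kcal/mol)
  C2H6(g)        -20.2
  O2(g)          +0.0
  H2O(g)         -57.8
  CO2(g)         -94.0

ΔHrxn = -514.6 kcal/mol

ΔH°rxn = Σ nΔHf°(products) − Σ nΔHf°(reactants).
Products: 2·(-94.0) + 6·(-57.8) = -534.8
Reactants: 1·(-20.2) + 3·(+0.0) + 5·(+0.0) = -20.2
ΔHrxn = (-534.8) − (-20.2) = -514.6 kcal/mol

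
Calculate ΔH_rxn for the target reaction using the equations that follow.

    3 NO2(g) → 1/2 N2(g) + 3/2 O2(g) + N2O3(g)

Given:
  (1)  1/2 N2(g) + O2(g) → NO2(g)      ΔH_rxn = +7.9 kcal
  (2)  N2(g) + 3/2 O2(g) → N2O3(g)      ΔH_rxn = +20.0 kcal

(1) reversed and × 3: (-3)·(+7.9) = -23.7 kcal
(2) as written: +20.0 kcal
By Hess's law, ΔH_rxn = (-23.7) + (+20.0) = -3.7 kcal

ΔH_rxn = -3.7 kcal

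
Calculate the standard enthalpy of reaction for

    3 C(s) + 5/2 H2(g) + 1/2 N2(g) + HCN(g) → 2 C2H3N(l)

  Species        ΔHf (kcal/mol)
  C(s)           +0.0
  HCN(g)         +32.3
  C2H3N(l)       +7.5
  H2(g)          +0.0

Products: 2·(+7.5) = +15.0
Reactants: 3·(+0.0) + 5/2·(+0.0) + 1/2·(+0.0) + 1·(+32.3) = +32.3
ΔH_rxn = (+15.0) − (+32.3) = -17.3 kcal/mol

ΔH_rxn = -17.3 kcal/mol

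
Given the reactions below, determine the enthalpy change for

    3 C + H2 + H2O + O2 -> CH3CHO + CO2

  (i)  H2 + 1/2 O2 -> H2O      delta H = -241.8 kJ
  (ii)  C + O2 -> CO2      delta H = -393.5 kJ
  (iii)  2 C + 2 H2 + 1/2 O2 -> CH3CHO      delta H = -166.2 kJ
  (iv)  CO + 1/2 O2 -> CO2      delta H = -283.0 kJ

(i) reversed (reverse to put H2O on the reactant side): +241.8 kJ
(ii) as written: -393.5 kJ
(iii) as written (CH3CHO already on the product side): -166.2 kJ
(iv): not needed (CO appears nowhere else).
Since enthalpy is a state function, delta H = (-1)·(-241.8) + (1)·(-393.5) + (1)·(-166.2) = -317.9 kJ

delta H = -317.9 kJ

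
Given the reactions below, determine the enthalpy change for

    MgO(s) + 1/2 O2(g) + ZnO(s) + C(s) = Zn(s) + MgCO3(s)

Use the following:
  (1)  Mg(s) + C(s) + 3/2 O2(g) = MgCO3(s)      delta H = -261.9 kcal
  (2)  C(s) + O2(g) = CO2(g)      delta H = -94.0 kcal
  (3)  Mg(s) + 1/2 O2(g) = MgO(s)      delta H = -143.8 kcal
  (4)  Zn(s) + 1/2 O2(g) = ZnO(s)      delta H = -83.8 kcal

(1) as written (MgCO3(s) already on the product side): -261.9 kcal
(2): not needed (CO2(g) appears nowhere else).
(3) reversed (reverse to put MgO(s) on the reactant side): +143.8 kcal
(4) reversed (reverse to put ZnO(s) on the reactant side): +83.8 kcal
delta H = (1)·(-261.9) + (-1)·(-143.8) + (-1)·(-83.8) = -34.3 kcal

delta H = -34.3 kcal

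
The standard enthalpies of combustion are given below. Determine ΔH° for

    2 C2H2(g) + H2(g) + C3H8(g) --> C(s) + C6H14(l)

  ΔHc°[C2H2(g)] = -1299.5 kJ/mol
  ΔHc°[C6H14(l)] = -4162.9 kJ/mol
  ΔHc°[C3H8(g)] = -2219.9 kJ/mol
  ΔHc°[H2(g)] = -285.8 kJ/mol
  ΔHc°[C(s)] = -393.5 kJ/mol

With combustion enthalpies, reactants minus products:
= [2·(-1299.5) + 1·(-285.8) + 1·(-2219.9)] − [1·(-393.5) + 1·(-4162.9)]
= -548.3 kJ/mol

ΔH° = -548.3 kJ/mol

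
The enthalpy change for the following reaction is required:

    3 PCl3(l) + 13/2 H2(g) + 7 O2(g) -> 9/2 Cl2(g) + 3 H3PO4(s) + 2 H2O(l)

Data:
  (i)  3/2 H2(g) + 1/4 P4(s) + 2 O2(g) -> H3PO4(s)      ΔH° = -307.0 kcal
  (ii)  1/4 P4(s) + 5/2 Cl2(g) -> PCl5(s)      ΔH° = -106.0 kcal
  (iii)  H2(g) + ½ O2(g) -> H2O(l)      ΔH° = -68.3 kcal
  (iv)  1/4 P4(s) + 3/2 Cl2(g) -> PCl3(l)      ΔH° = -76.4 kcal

(i) × 3 (×3 to match 3 H3PO4(s) in the target): (3)·(-307.0) = -921.0 kcal
(ii): not needed (PCl5(s) appears nowhere else).
(iii) × 2 (×2 to match 2 H2O(l) in the target): (2)·(-68.3) = -136.6 kcal
(iv) reversed and × 3 (PCl3(l) must end up as a reactant; ×3 to match 3 PCl3(l) in the target): (-3)·(-76.4) = +229.2 kcal
Combining the equations, ΔH° = (-921.0) + (-136.6) + (+229.2) = -828.4 kcal

ΔH° = -828.4 kcal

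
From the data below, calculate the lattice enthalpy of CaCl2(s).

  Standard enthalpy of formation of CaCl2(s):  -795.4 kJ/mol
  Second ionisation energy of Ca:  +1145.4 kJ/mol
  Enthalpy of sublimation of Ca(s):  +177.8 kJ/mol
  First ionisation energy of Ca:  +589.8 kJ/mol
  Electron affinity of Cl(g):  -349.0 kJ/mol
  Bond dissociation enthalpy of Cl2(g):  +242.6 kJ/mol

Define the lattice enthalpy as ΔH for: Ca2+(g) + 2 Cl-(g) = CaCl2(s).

U = -2253.0 kJ/mol

ΔHf° = 1·ΔHsub + 1·(ΣIE) + 1·D(Cl2) + 2·EA + U
-795.4 = 1·(+177.8) + 1·(+1735.2) + 1·(+242.6) + 2·(-349.0) + U
U = -795.4 − (+1457.6) = -2253.0 kJ/mol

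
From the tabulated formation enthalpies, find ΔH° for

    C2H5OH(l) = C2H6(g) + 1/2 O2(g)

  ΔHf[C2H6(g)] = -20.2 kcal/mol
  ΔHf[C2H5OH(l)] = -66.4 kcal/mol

Products: 1·(-20.2) + 1/2·(+0.0) = -20.2
Reactants: 1·(-66.4) = -66.4
ΔH° = (-20.2) − (-66.4) = 46.2 kcal/mol

ΔH° = 46.2 kcal/mol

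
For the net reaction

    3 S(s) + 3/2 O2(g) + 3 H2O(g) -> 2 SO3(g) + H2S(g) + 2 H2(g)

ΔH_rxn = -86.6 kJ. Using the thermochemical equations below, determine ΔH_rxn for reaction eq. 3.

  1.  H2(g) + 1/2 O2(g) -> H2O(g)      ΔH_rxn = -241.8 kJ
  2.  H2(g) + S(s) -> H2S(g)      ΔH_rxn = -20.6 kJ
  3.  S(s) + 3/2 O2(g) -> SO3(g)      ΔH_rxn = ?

ΔH_rxn = -395.7 kJ

eq. 1 reversed and × 3: (-3)·(-241.8) = +725.4 kJ
eq. 2 as written: -20.6 kJ
eq. 3 × 2: contributes 2·x
-86.6 = (+725.4) + (-20.6) + 2·x
x = (-86.6 − (+704.8)) / (2) = -395.7 kJ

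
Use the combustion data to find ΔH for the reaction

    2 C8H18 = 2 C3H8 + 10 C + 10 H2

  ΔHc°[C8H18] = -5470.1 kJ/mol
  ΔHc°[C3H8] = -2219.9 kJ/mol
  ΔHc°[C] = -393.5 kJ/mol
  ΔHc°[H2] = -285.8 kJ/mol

With combustion enthalpies, reactants minus products:
= [2·(-5470.1)] − [2·(-2219.9) + 10·(-393.5) + 10·(-285.8)]
= 292.6 kJ/mol

ΔH = 292.6 kJ/mol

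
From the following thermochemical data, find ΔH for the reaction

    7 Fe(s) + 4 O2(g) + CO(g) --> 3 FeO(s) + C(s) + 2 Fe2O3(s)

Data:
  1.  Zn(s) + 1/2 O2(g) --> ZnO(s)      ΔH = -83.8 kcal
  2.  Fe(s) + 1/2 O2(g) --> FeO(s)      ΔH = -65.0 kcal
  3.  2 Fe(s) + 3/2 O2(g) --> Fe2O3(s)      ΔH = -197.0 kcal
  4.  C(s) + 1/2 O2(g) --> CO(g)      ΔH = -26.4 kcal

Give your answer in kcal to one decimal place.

ΔH = -562.6 kcal

eq. 1: not needed (ZnO(s) appears nowhere else).
eq. 2 × 3 (scale by 3 for the 3 FeO(s)): (3)·(-65.0) = -195.0 kcal
eq. 3 × 2 (scale by 2 for the 2 Fe2O3(s)): (2)·(-197.0) = -394.0 kcal
eq. 4 reversed (CO(g) must end up as a reactant): +26.4 kcal
Since enthalpy is a state function, ΔH = (3)·(-65.0) + (2)·(-197.0) + (-1)·(-26.4) = -562.6 kcal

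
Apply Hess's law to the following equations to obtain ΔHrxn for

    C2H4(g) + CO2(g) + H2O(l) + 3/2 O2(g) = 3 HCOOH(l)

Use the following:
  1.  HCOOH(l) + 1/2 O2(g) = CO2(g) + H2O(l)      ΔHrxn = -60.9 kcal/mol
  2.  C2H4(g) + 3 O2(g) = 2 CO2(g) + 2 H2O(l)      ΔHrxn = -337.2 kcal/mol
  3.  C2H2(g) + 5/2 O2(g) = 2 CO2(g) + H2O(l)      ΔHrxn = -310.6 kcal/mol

ΔHrxn = -154.5 kcal/mol

eq. 1 reversed and × 3: (-3)·(-60.9) = +182.7 kcal/mol
eq. 2 as written: -337.2 kcal/mol
eq. 3: not needed.
Combining the equations, ΔHrxn = (-3)·(-60.9) + (1)·(-337.2) = -154.5 kcal/mol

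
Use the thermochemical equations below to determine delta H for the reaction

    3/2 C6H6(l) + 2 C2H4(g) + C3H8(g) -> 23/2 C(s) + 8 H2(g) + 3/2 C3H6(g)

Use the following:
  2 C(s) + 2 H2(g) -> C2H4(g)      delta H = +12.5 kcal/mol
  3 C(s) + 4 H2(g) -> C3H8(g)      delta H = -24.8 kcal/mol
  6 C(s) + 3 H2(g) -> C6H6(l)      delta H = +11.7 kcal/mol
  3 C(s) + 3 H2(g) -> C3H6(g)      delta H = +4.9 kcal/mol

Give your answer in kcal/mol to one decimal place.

equation 1 reversed and × 2 (C2H4(g) must end up as a reactant; scale by 2 for the 2 C2H4(g)): (-2)·(+12.5) = -25.0 kcal/mol
equation 2 reversed (C3H8(g) must end up as a reactant): +24.8 kcal/mol
equation 3 reversed and × 3/2 (C6H6(l) must end up as a reactant; scale by 3/2 for the 3/2 C6H6(l)): (-3/2)·(+11.7) = -17.55 kcal/mol
equation 4 × 3/2 (scale by 3/2 for the 3/2 C3H6(g)): (3/2)·(+4.9) = +7.35 kcal/mol
delta H = (-25.0) + (+24.8) + (-17.55) + (+7.35) = -10.4 kcal/mol

delta H = -10.4 kcal/mol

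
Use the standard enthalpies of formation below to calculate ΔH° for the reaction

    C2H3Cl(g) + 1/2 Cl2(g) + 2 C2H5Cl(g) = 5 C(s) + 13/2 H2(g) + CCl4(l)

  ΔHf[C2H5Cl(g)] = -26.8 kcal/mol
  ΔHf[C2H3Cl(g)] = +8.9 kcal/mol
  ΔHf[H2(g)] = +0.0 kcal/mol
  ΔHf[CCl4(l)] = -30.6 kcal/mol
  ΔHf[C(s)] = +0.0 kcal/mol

ΔH° = 14.1 kcal/mol

ΔH°rxn = Σ nΔHf°(products) − Σ nΔHf°(reactants).
Products: 5·(+0.0) + 13/2·(+0.0) + 1·(-30.6) = -30.6
Reactants: 1·(+8.9) + 1/2·(+0.0) + 2·(-26.8) = -44.7
ΔH° = (-30.6) − (-44.7) = 14.1 kcal/mol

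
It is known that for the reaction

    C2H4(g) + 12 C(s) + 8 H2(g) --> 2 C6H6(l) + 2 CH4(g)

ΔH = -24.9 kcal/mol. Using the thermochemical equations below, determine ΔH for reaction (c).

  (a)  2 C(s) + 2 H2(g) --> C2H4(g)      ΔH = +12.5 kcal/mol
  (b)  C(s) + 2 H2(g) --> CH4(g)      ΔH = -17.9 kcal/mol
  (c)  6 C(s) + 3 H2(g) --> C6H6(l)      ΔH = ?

(a) reversed (reverse to put C2H4(g) on the reactant side): -12.5 kcal/mol
(b) × 2 (scale by 2 for the 2 CH4(g)): (2)·(-17.9) = -35.8 kcal/mol
(c) × 2 (×2 to match 2 C6H6(l) in the target): contributes 2·x
-24.9 = (-12.5) + (-35.8) + 2·x
x = (-24.9 − (-48.3)) / (2) = 11.7 kcal/mol

ΔH = 11.7 kcal/mol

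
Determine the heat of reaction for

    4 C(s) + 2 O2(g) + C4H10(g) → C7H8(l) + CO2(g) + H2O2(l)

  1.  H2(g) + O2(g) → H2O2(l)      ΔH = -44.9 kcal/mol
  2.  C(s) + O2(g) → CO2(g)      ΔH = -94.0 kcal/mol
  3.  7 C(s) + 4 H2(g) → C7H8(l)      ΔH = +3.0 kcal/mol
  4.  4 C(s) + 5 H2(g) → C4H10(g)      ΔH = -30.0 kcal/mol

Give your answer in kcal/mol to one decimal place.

eq. 1 as written: -44.9 kcal/mol
eq. 2 as written: -94.0 kcal/mol
eq. 3 as written: +3.0 kcal/mol
eq. 4 reversed: +30.0 kcal/mol
Since enthalpy is a state function, ΔH = (-44.9) + (-94.0) + (+3.0) + (+30.0) = -105.9 kcal/mol

ΔH = -105.9 kcal/mol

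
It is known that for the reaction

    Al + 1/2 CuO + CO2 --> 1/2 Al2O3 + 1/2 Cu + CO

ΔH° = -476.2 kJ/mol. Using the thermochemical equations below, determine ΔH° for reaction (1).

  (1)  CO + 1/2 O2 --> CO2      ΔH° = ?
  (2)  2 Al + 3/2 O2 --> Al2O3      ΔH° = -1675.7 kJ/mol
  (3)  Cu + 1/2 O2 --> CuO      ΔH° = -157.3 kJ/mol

ΔH° = -283.0 kJ/mol

(1) reversed (CO must end up as a product): contributes −x
(2) × 1/2 (×1/2 to match 1/2 Al2O3 in the target): (1/2)·(-1675.7) = -837.85 kJ/mol
(3) reversed and × 1/2 (CuO must end up as a reactant; scale by 1/2 for the 1/2 CuO): (-1/2)·(-157.3) = +78.65 kJ/mol
-476.2 = (-837.85) + (+78.65) − x
x = (-476.2 − (-759.2)) / (-1) = -283.0 kJ/mol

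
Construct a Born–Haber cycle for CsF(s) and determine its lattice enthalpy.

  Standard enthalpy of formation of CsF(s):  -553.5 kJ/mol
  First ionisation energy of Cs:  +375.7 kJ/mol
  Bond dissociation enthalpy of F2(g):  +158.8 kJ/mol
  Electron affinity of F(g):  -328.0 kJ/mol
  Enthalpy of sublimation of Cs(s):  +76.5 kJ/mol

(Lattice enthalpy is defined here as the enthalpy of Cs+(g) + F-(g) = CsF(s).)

U = -757.1 kJ/mol

ΔHf° = 1·ΔHsub + 1·(ΣIE) + 1/2·D(F2) + 1·EA + U
-553.5 = 1·(+76.5) + 1·(+375.7) + 1/2·(+158.8) + 1·(-328.0) + U
U = -553.5 − (+203.6) = -757.1 kJ/mol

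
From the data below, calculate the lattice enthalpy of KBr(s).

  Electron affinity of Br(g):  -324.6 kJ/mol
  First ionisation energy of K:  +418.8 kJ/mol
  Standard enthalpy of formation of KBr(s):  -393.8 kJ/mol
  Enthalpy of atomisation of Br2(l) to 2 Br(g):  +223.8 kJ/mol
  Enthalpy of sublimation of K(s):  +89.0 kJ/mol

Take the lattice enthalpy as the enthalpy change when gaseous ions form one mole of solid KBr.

U = -688.9 kJ/mol

ΔHf° = 1·ΔHsub + 1·(ΣIE) + 1/2·D(Br2) + 1·EA + U
-393.8 = 1·(+89.0) + 1·(+418.8) + 1/2·(+223.8) + 1·(-324.6) + U
U = -393.8 − (+295.1) = -688.9 kJ/mol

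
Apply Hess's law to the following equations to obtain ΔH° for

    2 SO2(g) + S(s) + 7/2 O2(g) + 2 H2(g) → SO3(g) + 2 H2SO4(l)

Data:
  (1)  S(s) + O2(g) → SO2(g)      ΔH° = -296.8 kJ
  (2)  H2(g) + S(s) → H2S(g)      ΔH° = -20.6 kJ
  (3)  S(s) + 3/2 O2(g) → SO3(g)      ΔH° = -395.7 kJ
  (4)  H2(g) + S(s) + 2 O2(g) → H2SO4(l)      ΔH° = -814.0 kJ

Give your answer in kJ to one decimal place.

(1) reversed and × 2: (-2)·(-296.8) = +593.6 kJ
(2): not needed.
(3) as written: -395.7 kJ
(4) × 2: (2)·(-814.0) = -1628.0 kJ
Combining the equations, ΔH° = (+593.6) + (-395.7) + (-1628.0) = -1430.1 kJ

ΔH° = -1430.1 kJ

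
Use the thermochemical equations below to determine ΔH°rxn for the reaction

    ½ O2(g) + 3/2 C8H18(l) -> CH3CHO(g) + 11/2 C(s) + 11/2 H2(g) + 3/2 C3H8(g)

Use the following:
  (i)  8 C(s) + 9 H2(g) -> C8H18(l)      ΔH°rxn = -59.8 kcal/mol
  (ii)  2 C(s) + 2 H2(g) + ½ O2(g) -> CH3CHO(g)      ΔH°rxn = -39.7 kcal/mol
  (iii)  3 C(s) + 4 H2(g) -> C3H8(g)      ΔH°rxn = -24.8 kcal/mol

ΔH°rxn = 12.8 kcal/mol

(i) reversed and × 3/2 (C8H18(l) must end up as a reactant; scale by 3/2 for the 3/2 C8H18(l)): (-3/2)·(-59.8) = +89.7 kcal/mol
(ii) as written (CH3CHO(g) already on the product side): -39.7 kcal/mol
(iii) × 3/2 (scale by 3/2 for the 3/2 C3H8(g)): (3/2)·(-24.8) = -37.2 kcal/mol
ΔH°rxn = (+89.7) + (-39.7) + (-37.2) = 12.8 kcal/mol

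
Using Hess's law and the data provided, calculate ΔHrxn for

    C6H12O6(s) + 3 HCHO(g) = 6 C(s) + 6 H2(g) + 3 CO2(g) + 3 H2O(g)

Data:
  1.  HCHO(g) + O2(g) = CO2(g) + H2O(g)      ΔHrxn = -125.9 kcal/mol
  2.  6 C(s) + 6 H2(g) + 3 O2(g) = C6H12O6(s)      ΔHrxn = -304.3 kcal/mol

eq. 1 × 3: (3)·(-125.9) = -377.7 kcal/mol
eq. 2 reversed: +304.3 kcal/mol
ΔHrxn = (-377.7) + (+304.3) = -73.4 kcal/mol

ΔHrxn = -73.4 kcal/mol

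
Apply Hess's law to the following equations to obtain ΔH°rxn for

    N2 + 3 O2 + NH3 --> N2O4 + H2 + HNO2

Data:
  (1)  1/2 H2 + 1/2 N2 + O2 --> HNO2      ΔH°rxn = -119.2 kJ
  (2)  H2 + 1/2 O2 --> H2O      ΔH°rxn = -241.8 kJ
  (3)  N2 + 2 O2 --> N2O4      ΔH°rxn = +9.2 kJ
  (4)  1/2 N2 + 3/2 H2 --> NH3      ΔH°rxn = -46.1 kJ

(1) as written (HNO2 already on the product side): -119.2 kJ
(2): not needed (H2O appears nowhere else).
(3) as written (N2O4 already on the product side): +9.2 kJ
(4) reversed (reverse to put NH3 on the reactant side): +46.1 kJ
Combining the equations, ΔH°rxn = (1)·(-119.2) + (1)·(+9.2) + (-1)·(-46.1) = -63.9 kJ

ΔH°rxn = -63.9 kJ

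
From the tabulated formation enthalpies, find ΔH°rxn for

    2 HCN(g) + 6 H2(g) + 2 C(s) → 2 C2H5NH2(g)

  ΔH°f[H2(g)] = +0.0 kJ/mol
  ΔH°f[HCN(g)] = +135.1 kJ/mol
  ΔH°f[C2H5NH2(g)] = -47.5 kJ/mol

ΔH°rxn = -365.2 kJ/mol

Products: 2·(-47.5) = -95.0
Reactants: 2·(+135.1) + 6·(+0.0) + 2·(+0.0) = +270.2
ΔH°rxn = (-95.0) − (+270.2) = -365.2 kJ/mol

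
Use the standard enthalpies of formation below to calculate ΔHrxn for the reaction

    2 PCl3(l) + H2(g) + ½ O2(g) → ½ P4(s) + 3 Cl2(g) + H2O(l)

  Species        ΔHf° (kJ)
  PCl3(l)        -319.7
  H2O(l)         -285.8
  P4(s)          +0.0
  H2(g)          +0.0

ΔHrxn = 353.6 kJ

Products: 1/2·(+0.0) + 3·(+0.0) + 1·(-285.8) = -285.8
Reactants: 2·(-319.7) + 1·(+0.0) + 1/2·(+0.0) = -639.4
ΔHrxn = (-285.8) − (-639.4) = 353.6 kJ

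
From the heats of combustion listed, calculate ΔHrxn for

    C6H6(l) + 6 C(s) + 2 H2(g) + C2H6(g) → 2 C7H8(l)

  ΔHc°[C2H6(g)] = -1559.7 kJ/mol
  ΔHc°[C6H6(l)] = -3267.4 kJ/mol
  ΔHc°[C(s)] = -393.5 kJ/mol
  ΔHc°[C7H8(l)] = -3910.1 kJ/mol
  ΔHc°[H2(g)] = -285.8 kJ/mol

With combustion enthalpies, reactants minus products:
= [1·(-3267.4) + 6·(-393.5) + 2·(-285.8) + 1·(-1559.7)] − [2·(-3910.1)]
= 60.5 kJ/mol

ΔHrxn = 60.5 kJ/mol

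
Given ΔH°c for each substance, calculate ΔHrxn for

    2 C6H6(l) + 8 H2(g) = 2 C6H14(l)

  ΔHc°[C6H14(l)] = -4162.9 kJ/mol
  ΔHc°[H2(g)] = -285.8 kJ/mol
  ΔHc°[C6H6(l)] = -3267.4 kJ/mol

ΔHrxn = -495.4 kJ/mol

With combustion enthalpies, reactants minus products:
= [2·(-3267.4) + 8·(-285.8)] − [2·(-4162.9)]
= -495.4 kJ/mol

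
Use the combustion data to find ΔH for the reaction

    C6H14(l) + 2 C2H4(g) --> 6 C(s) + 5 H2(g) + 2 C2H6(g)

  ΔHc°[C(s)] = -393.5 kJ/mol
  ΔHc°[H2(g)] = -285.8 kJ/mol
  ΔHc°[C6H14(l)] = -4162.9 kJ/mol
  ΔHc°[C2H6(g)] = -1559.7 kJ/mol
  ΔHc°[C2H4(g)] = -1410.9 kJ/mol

ΔH = -75.3 kJ/mol

With combustion enthalpies, reactants minus products:
= [1·(-4162.9) + 2·(-1410.9)] − [6·(-393.5) + 5·(-285.8) + 2·(-1559.7)]
= -75.3 kJ/mol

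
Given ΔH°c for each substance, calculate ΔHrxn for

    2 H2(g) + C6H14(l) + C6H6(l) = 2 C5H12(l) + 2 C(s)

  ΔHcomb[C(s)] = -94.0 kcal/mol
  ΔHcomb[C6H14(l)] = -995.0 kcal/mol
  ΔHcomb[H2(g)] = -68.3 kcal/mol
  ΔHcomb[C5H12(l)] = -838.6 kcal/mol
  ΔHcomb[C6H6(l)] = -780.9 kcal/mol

With combustion enthalpies, reactants minus products:
= [2·(-68.3) + 1·(-995.0) + 1·(-780.9)] − [2·(-838.6) + 2·(-94.0)]
= -47.3 kcal/mol

ΔHrxn = -47.3 kcal/mol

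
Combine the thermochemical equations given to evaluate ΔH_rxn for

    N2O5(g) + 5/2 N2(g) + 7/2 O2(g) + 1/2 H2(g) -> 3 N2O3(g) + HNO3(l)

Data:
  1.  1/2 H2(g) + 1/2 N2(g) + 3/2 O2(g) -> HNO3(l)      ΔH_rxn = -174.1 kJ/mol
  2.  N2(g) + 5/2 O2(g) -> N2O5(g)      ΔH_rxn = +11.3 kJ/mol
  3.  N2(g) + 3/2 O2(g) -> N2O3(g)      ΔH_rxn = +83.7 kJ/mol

eq. 1 as written: -174.1 kJ/mol
eq. 2 reversed: -11.3 kJ/mol
eq. 3 × 3: (3)·(+83.7) = +251.1 kJ/mol
ΔH_rxn = (-174.1) + (-11.3) + (+251.1) = 65.7 kJ/mol

ΔH_rxn = 65.7 kJ/mol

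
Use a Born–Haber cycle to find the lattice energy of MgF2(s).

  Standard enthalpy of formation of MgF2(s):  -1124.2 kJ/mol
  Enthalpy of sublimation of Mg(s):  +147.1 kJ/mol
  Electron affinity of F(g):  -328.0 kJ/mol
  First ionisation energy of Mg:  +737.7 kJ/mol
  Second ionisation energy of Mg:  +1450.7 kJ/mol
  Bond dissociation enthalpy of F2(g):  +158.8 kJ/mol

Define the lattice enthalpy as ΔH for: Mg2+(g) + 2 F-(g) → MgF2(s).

ΔHf° = 1·ΔHsub + 1·(ΣIE) + 1·D(F2) + 2·EA + U
-1124.2 = 1·(+147.1) + 1·(+2188.4) + 1·(+158.8) + 2·(-328.0) + U
U = -1124.2 − (+1838.3) = -2962.5 kJ/mol

U = -2962.5 kJ/mol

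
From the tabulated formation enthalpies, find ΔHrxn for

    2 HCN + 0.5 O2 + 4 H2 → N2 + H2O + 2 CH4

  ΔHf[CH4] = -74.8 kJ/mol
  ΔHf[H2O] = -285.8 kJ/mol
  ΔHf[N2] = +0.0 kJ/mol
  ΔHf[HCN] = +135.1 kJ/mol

ΔHrxn = -705.6 kJ/mol

ΔH°rxn = Σ nΔHf°(products) − Σ nΔHf°(reactants).
Products: 1·(+0.0) + 1·(-285.8) + 2·(-74.8) = -435.4
Reactants: 2·(+135.1) + 1/2·(+0.0) + 4·(+0.0) = +270.2
ΔHrxn = (-435.4) − (+270.2) = -705.6 kJ/mol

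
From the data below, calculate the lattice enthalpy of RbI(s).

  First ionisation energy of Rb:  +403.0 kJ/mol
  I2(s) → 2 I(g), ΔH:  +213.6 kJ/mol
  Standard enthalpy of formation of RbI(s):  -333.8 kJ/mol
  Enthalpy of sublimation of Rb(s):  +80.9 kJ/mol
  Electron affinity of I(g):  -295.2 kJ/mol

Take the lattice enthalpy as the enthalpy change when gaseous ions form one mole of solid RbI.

U = -629.3 kJ/mol

ΔHf° = 1·ΔHsub + 1·(ΣIE) + 1/2·D(I2) + 1·EA + U
-333.8 = 1·(+80.9) + 1·(+403.0) + 1/2·(+213.6) + 1·(-295.2) + U
U = -333.8 − (+295.5) = -629.3 kJ/mol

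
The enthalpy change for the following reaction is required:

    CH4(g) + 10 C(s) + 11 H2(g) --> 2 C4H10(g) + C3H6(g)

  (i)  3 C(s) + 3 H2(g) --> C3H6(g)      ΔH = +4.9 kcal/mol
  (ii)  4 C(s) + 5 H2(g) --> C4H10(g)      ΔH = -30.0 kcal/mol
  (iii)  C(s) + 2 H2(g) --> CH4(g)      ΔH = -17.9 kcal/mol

ΔH = -37.2 kcal/mol

(i) as written: +4.9 kcal/mol
(ii) × 2: (2)·(-30.0) = -60.0 kcal/mol
(iii) reversed: +17.9 kcal/mol
ΔH = (+4.9) + (-60.0) + (+17.9) = -37.2 kcal/mol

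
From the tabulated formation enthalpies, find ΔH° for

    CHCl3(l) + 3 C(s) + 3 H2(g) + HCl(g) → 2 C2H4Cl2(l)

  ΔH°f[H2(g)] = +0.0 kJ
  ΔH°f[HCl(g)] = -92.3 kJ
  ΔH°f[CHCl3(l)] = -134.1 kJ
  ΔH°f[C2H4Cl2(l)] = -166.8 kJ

ΔH°rxn = Σ nΔHf°(products) − Σ nΔHf°(reactants).
Products: 2·(-166.8) = -333.6
Reactants: 1·(-134.1) + 3·(+0.0) + 3·(+0.0) + 1·(-92.3) = -226.4
ΔH° = (-333.6) − (-226.4) = -107.2 kJ

ΔH° = -107.2 kJ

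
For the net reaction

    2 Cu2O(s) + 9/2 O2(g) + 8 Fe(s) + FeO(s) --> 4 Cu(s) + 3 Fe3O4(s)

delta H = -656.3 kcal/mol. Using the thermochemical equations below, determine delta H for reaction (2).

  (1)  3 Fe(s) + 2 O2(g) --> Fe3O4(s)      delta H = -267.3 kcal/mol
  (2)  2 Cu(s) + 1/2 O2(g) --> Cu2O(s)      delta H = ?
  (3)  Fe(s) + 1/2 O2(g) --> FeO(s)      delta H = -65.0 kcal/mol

delta H = -40.3 kcal/mol

(1) × 3: (3)·(-267.3) = -801.9 kcal/mol
(2) reversed and × 2: contributes −2·x
(3) reversed: +65.0 kcal/mol
-656.3 = (-801.9) + (+65.0) − 2·x
x = (-656.3 − (-736.9)) / (-2) = -40.3 kcal/mol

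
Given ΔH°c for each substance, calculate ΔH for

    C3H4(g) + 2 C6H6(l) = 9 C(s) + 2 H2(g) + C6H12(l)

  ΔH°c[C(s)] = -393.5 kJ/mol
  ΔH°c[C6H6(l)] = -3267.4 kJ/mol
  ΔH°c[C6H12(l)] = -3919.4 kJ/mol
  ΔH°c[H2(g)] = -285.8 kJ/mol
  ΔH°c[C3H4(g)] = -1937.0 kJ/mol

ΔH = -439.3 kJ/mol

Using ΔH = Σ nΔHc°(reactants) − Σ nΔHc°(products):
= [1·(-1937.0) + 2·(-3267.4)] − [9·(-393.5) + 2·(-285.8) + 1·(-3919.4)]
= -439.3 kJ/mol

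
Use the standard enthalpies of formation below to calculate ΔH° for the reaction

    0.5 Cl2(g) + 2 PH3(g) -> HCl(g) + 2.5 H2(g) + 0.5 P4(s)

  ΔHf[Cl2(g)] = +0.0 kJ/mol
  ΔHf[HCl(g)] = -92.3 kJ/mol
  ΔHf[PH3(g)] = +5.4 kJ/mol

ΔH°rxn = Σ nΔHf°(products) − Σ nΔHf°(reactants).
Products: 1·(-92.3) + 5/2·(+0.0) + 1/2·(+0.0) = -92.3
Reactants: 1/2·(+0.0) + 2·(+5.4) = +10.8
ΔH° = (-92.3) − (+10.8) = -103.1 kJ/mol

ΔH° = -103.1 kJ/mol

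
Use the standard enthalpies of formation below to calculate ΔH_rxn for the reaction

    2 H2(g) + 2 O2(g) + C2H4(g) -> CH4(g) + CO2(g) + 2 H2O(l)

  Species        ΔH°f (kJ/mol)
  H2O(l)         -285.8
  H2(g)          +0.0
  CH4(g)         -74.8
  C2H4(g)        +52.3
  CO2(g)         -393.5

Products: 1·(-74.8) + 1·(-393.5) + 2·(-285.8) = -1039.9
Reactants: 2·(+0.0) + 2·(+0.0) + 1·(+52.3) = +52.3
ΔH_rxn = (-1039.9) − (+52.3) = -1092.2 kJ/mol

ΔH_rxn = -1092.2 kJ/mol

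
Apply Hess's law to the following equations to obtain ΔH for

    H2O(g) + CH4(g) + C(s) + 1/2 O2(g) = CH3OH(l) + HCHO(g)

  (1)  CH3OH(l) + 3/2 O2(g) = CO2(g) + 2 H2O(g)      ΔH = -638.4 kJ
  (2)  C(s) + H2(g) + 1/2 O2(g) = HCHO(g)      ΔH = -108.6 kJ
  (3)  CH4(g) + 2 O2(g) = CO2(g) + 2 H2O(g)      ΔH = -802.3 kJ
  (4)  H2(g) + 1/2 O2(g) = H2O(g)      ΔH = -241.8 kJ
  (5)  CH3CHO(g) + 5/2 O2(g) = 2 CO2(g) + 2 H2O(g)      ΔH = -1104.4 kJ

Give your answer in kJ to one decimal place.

(1) reversed: +638.4 kJ
(2) as written: -108.6 kJ
(3) as written: -802.3 kJ
(4) reversed: +241.8 kJ
(5): not needed.
Summing the manipulated equations, ΔH = (+638.4) + (-108.6) + (-802.3) + (+241.8) = -30.7 kJ

ΔH = -30.7 kJ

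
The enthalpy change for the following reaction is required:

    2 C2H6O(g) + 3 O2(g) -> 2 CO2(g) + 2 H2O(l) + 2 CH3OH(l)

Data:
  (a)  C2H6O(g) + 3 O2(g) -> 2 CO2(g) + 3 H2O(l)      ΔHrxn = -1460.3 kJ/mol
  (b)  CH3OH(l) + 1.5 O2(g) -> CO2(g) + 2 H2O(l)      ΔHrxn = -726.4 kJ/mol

ΔHrxn = -1467.8 kJ/mol

(a) × 2: (2)·(-1460.3) = -2920.6 kJ/mol
(b) reversed and × 2: (-2)·(-726.4) = +1452.8 kJ/mol
Combining the equations, ΔHrxn = (2)·(-1460.3) + (-2)·(-726.4) = -1467.8 kJ/mol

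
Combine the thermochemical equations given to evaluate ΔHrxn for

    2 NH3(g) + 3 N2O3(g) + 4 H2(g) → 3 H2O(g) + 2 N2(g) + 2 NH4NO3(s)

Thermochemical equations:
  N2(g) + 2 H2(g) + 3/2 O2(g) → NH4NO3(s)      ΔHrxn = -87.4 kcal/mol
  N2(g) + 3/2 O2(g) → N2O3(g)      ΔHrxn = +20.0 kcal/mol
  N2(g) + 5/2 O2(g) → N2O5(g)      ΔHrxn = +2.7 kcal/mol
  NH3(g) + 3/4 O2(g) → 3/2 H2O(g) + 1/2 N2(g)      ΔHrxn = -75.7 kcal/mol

ΔHrxn = -386.2 kcal/mol

equation 1 × 2: (2)·(-87.4) = -174.8 kcal/mol
equation 2 reversed and × 3: (-3)·(+20.0) = -60.0 kcal/mol
equation 3: not needed.
equation 4 × 2: (2)·(-75.7) = -151.4 kcal/mol
ΔHrxn = (2)·(-87.4) + (-3)·(+20.0) + (2)·(-75.7) = -386.2 kcal/mol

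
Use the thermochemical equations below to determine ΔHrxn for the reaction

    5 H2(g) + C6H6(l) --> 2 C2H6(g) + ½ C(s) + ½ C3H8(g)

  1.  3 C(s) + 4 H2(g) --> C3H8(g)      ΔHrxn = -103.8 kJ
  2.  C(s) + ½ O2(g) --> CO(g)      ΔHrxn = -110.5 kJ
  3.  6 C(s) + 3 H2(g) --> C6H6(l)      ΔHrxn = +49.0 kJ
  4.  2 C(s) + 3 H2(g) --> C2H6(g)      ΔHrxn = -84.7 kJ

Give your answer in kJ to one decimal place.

ΔHrxn = -270.3 kJ

eq. 1 × 1/2: (1/2)·(-103.8) = -51.9 kJ
eq. 2: not needed.
eq. 3 reversed: -49.0 kJ
eq. 4 × 2: (2)·(-84.7) = -169.4 kJ
ΔHrxn = (-51.9) + (-49.0) + (-169.4) = -270.3 kJ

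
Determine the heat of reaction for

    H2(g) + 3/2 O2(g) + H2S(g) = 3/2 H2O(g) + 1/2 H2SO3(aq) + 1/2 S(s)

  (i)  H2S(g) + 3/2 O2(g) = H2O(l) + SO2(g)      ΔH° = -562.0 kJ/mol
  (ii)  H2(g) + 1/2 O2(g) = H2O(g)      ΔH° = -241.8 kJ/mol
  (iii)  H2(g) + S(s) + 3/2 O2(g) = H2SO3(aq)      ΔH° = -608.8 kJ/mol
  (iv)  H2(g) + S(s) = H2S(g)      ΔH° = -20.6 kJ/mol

ΔH° = -646.5 kJ/mol

(i): not needed.
(ii) × 3/2: (3/2)·(-241.8) = -362.7 kJ/mol
(iii) × 1/2: (1/2)·(-608.8) = -304.4 kJ/mol
(iv) reversed: +20.6 kJ/mol
ΔH° = (3/2)·(-241.8) + (1/2)·(-608.8) + (-1)·(-20.6) = -646.5 kJ/mol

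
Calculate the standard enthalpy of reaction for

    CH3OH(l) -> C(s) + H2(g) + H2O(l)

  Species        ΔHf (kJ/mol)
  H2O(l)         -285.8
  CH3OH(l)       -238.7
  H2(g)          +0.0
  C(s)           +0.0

ΔH°rxn = Σ nΔHf°(products) − Σ nΔHf°(reactants).
Products: 1·(+0.0) + 1·(+0.0) + 1·(-285.8) = -285.8
Reactants: 1·(-238.7) = -238.7
ΔH° = (-285.8) − (-238.7) = -47.1 kJ/mol

ΔH° = -47.1 kJ/mol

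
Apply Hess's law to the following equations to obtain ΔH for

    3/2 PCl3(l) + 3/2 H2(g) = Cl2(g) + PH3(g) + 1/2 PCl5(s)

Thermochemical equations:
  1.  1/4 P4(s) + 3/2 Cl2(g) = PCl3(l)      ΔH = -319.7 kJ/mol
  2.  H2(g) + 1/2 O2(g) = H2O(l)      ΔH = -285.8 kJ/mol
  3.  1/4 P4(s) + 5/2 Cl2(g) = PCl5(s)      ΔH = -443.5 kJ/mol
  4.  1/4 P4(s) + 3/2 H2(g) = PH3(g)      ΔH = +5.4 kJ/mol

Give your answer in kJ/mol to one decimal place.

ΔH = 263.2 kJ/mol

eq. 1 reversed and × 3/2: (-3/2)·(-319.7) = +479.55 kJ/mol
eq. 2: not needed.
eq. 3 × 1/2: (1/2)·(-443.5) = -221.75 kJ/mol
eq. 4 as written: +5.4 kJ/mol
Since enthalpy is a state function, ΔH = (-3/2)·(-319.7) + (1/2)·(-443.5) + (1)·(+5.4) = 263.2 kJ/mol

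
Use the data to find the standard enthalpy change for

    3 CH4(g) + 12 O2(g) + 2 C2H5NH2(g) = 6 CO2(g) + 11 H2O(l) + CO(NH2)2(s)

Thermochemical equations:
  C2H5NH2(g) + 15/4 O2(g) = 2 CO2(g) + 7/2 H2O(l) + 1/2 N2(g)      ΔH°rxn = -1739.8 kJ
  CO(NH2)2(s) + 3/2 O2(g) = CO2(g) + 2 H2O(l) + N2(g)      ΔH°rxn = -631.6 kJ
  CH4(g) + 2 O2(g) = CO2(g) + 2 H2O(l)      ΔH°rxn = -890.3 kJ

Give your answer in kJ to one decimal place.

ΔH°rxn = -5518.9 kJ

equation 1 × 2 (×2 to match 2 C2H5NH2(g) in the target): (2)·(-1739.8) = -3479.6 kJ
equation 2 reversed (reverse to put CO(NH2)2(s) on the product side): +631.6 kJ
equation 3 × 3 (×3 to match 3 CH4(g) in the target): (3)·(-890.3) = -2670.9 kJ
Since enthalpy is a state function, ΔH°rxn = (-3479.6) + (+631.6) + (-2670.9) = -5518.9 kJ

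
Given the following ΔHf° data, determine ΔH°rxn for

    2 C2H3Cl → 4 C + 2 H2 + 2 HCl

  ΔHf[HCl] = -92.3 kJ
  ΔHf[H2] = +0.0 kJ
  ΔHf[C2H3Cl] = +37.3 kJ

ΔH°rxn = -259.2 kJ

Products: 4·(+0.0) + 2·(+0.0) + 2·(-92.3) = -184.6
Reactants: 2·(+37.3) = +74.6
ΔH°rxn = (-184.6) − (+74.6) = -259.2 kJ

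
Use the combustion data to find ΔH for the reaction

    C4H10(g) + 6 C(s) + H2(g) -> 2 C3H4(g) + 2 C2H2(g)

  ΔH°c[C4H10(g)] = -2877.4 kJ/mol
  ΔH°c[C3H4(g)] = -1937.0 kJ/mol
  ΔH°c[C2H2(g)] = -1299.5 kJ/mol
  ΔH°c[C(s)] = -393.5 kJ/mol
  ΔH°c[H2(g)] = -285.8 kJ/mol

ΔH = 948.8 kJ/mol

With combustion enthalpies, reactants minus products:
= [1·(-2877.4) + 6·(-393.5) + 1·(-285.8)] − [2·(-1937.0) + 2·(-1299.5)]
= 948.8 kJ/mol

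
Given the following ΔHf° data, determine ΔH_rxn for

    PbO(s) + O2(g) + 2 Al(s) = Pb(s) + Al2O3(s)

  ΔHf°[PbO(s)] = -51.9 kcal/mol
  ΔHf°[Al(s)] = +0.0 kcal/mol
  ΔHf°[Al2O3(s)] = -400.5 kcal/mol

ΔH_rxn = -348.6 kcal/mol

Products: 1·(+0.0) + 1·(-400.5) = -400.5
Reactants: 1·(-51.9) + 1·(+0.0) + 2·(+0.0) = -51.9
ΔH_rxn = (-400.5) − (-51.9) = -348.6 kcal/mol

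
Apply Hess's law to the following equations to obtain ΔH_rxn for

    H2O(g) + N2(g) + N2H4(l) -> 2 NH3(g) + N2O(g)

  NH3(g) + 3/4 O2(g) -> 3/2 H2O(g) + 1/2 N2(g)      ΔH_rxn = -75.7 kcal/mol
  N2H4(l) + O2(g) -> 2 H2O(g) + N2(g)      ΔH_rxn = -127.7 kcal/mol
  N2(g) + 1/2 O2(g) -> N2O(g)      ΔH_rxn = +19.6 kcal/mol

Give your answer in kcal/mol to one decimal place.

ΔH_rxn = 43.3 kcal/mol

equation 1 reversed and × 2: (-2)·(-75.7) = +151.4 kcal/mol
equation 2 as written: -127.7 kcal/mol
equation 3 as written: +19.6 kcal/mol
Since enthalpy is a state function, ΔH_rxn = (-2)·(-75.7) + (1)·(-127.7) + (1)·(+19.6) = 43.3 kcal/mol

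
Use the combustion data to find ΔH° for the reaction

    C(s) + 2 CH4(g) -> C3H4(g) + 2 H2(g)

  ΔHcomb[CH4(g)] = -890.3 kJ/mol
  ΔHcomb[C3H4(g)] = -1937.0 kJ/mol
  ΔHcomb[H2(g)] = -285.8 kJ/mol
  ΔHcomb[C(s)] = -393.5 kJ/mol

ΔH° = 334.5 kJ/mol

Using ΔH = Σ nΔHc°(reactants) − Σ nΔHc°(products):
= [1·(-393.5) + 2·(-890.3)] − [1·(-1937.0) + 2·(-285.8)]
= 334.5 kJ/mol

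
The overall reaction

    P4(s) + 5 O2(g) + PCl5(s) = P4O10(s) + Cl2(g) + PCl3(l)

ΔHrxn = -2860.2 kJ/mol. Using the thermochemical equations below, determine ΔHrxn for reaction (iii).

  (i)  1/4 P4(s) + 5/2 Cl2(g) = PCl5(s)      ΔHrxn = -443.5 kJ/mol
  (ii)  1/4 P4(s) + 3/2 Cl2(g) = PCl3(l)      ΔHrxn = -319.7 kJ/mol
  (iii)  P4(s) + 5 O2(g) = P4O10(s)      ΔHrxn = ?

(i) reversed (PCl5(s) must end up as a reactant): +443.5 kJ/mol
(ii) as written (PCl3(l) already on the product side): -319.7 kJ/mol
(iii) as written (P4O10(s) already on the product side): contributes x
-2860.2 = (+443.5) + (-319.7) + x
x = (-2860.2 − (+123.8)) / (1) = -2984.0 kJ/mol

ΔHrxn = -2984.0 kJ/mol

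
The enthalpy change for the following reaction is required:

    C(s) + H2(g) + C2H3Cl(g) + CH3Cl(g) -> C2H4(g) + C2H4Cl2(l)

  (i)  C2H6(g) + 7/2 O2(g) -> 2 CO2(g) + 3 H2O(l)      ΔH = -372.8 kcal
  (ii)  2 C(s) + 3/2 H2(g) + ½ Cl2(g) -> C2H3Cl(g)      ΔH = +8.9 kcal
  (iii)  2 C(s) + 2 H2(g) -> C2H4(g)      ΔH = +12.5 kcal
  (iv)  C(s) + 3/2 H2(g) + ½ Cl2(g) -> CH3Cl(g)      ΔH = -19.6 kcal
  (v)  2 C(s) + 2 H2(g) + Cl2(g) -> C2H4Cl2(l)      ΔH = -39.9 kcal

ΔH = -16.7 kcal

(i): not needed.
(ii) reversed: -8.9 kcal
(iii) as written: +12.5 kcal
(iv) reversed: +19.6 kcal
(v) as written: -39.9 kcal
By Hess's law, ΔH = (-1)·(+8.9) + (1)·(+12.5) + (-1)·(-19.6) + (1)·(-39.9) = -16.7 kcal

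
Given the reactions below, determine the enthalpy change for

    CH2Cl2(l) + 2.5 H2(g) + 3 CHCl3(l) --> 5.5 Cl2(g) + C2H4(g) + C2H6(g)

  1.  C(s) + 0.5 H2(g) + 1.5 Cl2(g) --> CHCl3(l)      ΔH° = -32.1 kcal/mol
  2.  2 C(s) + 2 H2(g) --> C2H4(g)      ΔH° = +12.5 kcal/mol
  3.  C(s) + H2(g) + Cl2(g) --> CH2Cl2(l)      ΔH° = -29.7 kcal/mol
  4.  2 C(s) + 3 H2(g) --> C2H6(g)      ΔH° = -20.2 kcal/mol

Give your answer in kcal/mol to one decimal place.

eq. 1 reversed and × 3: (-3)·(-32.1) = +96.3 kcal/mol
eq. 2 as written: +12.5 kcal/mol
eq. 3 reversed: +29.7 kcal/mol
eq. 4 as written: -20.2 kcal/mol
Since enthalpy is a state function, ΔH° = (+96.3) + (+12.5) + (+29.7) + (-20.2) = 118.3 kcal/mol

ΔH° = 118.3 kcal/mol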